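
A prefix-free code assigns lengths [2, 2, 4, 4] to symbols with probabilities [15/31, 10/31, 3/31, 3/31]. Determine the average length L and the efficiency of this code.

Average length L = Σ p_i × l_i = 2.3871 bits
Entropy H = 1.6854 bits
Efficiency η = H/L × 100% = 70.60%


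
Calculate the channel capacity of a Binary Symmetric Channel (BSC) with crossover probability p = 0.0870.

For BSC with error probability p:
C = 1 - H(p) where H(p) is binary entropy
H(0.0870) = -0.0870 × log₂(0.0870) - 0.9130 × log₂(0.9130)
H(p) = 0.4264
C = 1 - 0.4264 = 0.5736 bits/use


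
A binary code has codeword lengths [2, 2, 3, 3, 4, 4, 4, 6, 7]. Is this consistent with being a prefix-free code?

Kraft inequality: Σ 2^(-l_i) ≤ 1 for prefix-free code
Calculating: 2^(-2) + 2^(-2) + 2^(-3) + 2^(-3) + 2^(-4) + 2^(-4) + 2^(-4) + 2^(-6) + 2^(-7)
= 0.25 + 0.25 + 0.125 + 0.125 + 0.0625 + 0.0625 + 0.0625 + 0.015625 + 0.0078125
= 0.9609
Since 0.9609 ≤ 1, prefix-free code exists


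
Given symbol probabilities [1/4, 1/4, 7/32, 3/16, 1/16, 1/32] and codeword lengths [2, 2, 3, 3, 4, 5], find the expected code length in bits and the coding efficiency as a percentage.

Average length L = Σ p_i × l_i = 2.6250 bits
Entropy H = 2.3387 bits
Efficiency η = H/L × 100% = 89.09%


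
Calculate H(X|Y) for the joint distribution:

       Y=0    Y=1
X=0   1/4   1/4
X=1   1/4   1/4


H(X|Y) = Σ_y p(y) H(X|Y=y)
  p(Y=0) = 1/2, H(X|Y=0) = 1.0000
  p(Y=1) = 1/2, H(X|Y=1) = 1.0000
H(X|Y) = 0.5000×1.0000 + 0.5000×1.0000 = 1.0000 bits


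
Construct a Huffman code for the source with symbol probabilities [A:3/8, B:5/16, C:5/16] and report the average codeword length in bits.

Huffman tree construction:
Combine smallest probabilities repeatedly
Resulting codes:
  A: 0 (length 1)
  B: 10 (length 2)
  C: 11 (length 2)
Average length = Σ p(s) × length(s) = 1.6250 bits


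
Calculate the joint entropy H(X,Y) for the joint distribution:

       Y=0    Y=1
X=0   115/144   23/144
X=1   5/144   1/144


H(X,Y) = -Σ p(x,y) log₂ p(x,y)
  p(0,0)=115/144: -0.7986 × log₂(0.7986) = 0.2591
  p(0,1)=23/144: -0.1597 × log₂(0.1597) = 0.4227
  p(1,0)=5/144: -0.0347 × log₂(0.0347) = 0.1683
  p(1,1)=1/144: -0.0069 × log₂(0.0069) = 0.0498
H(X,Y) = 0.8999 bits


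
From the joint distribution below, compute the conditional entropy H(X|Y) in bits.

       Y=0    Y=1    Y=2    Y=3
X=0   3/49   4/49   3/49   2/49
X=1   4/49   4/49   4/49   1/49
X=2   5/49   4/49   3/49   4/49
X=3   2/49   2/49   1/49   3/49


H(X|Y) = Σ_y p(y) H(X|Y=y)
  p(Y=0) = 2/7, H(X|Y=0) = 1.9242
  p(Y=1) = 2/7, H(X|Y=1) = 1.9502
  p(Y=2) = 11/49, H(X|Y=2) = 1.8676
  p(Y=3) = 10/49, H(X|Y=3) = 1.8464
H(X|Y) = 0.2857×1.9242 + 0.2857×1.9502 + 0.2245×1.8676 + 0.2041×1.8464 = 1.9031 bits


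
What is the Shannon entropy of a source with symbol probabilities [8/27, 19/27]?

H(X) = -Σ p(x) log₂ p(x)
  -8/27 × log₂(8/27) = 0.5200
  -19/27 × log₂(19/27) = 0.3567
H(X) = 0.8767 bits


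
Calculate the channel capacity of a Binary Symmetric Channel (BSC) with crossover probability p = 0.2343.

For BSC with error probability p:
C = 1 - H(p) where H(p) is binary entropy
H(0.2343) = -0.2343 × log₂(0.2343) - 0.7657 × log₂(0.7657)
H(p) = 0.7854
C = 1 - 0.7854 = 0.2146 bits/use


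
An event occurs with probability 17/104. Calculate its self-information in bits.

Information content I(x) = -log₂(p(x))
I = -log₂(17/104) = -log₂(0.1635)
I = 2.6130 bits


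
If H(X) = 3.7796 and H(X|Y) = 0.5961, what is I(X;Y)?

I(X;Y) = H(X) - H(X|Y)
I(X;Y) = 3.7796 - 0.5961 = 3.1835 bits


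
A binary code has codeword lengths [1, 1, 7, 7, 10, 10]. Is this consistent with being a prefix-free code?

Kraft inequality: Σ 2^(-l_i) ≤ 1 for prefix-free code
Calculating: 2^(-1) + 2^(-1) + 2^(-7) + 2^(-7) + 2^(-10) + 2^(-10)
= 0.5 + 0.5 + 0.0078125 + 0.0078125 + 0.0009765625 + 0.0009765625
= 1.0176
Since 1.0176 > 1, prefix-free code does not exist


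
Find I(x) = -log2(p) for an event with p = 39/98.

Information content I(x) = -log₂(p(x))
I = -log₂(39/98) = -log₂(0.3980)
I = 1.3293 bits


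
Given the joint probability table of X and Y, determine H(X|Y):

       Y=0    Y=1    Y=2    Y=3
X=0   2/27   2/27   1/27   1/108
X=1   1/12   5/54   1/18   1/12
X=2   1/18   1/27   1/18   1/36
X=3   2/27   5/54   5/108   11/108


H(X|Y) = Σ_y p(y) H(X|Y=y)
  p(Y=0) = 31/108, H(X|Y=0) = 1.9852
  p(Y=1) = 8/27, H(X|Y=1) = 1.9238
  p(Y=2) = 7/36, H(X|Y=2) = 1.9814
  p(Y=3) = 2/9, H(X|Y=3) = 1.6125
H(X|Y) = 0.2870×1.9852 + 0.2963×1.9238 + 0.1944×1.9814 + 0.2222×1.6125 = 1.8835 bits


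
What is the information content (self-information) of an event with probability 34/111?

Information content I(x) = -log₂(p(x))
I = -log₂(34/111) = -log₂(0.3063)
I = 1.7070 bits


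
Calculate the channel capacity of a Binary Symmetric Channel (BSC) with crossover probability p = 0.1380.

For BSC with error probability p:
C = 1 - H(p) where H(p) is binary entropy
H(0.1380) = -0.1380 × log₂(0.1380) - 0.8620 × log₂(0.8620)
H(p) = 0.5790
C = 1 - 0.5790 = 0.4210 bits/use


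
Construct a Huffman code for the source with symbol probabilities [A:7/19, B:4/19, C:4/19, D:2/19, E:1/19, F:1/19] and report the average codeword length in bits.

Huffman tree construction:
Combine smallest probabilities repeatedly
Resulting codes:
  A: 11 (length 2)
  B: 00 (length 2)
  C: 01 (length 2)
  D: 100 (length 3)
  E: 1010 (length 4)
  F: 1011 (length 4)
Average length = Σ p(s) × length(s) = 2.3158 bits


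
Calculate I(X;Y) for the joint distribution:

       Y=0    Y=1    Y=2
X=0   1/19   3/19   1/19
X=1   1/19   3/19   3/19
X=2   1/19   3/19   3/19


H(X) = 1.5683, H(Y) = 1.4618, H(X,Y) = 2.9966
I(X;Y) = H(X) + H(Y) - H(X,Y) = 0.0335 bits


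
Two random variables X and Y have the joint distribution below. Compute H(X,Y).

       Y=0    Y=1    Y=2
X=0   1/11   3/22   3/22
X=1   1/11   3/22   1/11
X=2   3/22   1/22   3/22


H(X,Y) = -Σ p(x,y) log₂ p(x,y)
  p(0,0)=1/11: -0.0909 × log₂(0.0909) = 0.3145
  p(0,1)=3/22: -0.1364 × log₂(0.1364) = 0.3920
  p(0,2)=3/22: -0.1364 × log₂(0.1364) = 0.3920
  p(1,0)=1/11: -0.0909 × log₂(0.0909) = 0.3145
  p(1,1)=3/22: -0.1364 × log₂(0.1364) = 0.3920
  p(1,2)=1/11: -0.0909 × log₂(0.0909) = 0.3145
  p(2,0)=3/22: -0.1364 × log₂(0.1364) = 0.3920
  p(2,1)=1/22: -0.0455 × log₂(0.0455) = 0.2027
  p(2,2)=3/22: -0.1364 × log₂(0.1364) = 0.3920
H(X,Y) = 3.1060 bits


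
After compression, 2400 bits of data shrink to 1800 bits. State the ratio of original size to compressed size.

Compression ratio = Original / Compressed
= 2400 / 1800 = 1.33:1


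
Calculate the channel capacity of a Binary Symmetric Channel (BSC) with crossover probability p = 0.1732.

For BSC with error probability p:
C = 1 - H(p) where H(p) is binary entropy
H(0.1732) = -0.1732 × log₂(0.1732) - 0.8268 × log₂(0.8268)
H(p) = 0.6650
C = 1 - 0.6650 = 0.3350 bits/use


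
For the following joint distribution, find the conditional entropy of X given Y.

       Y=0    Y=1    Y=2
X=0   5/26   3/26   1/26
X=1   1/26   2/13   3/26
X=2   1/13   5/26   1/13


H(X|Y) = Σ_y p(y) H(X|Y=y)
  p(Y=0) = 4/13, H(X|Y=0) = 1.2988
  p(Y=1) = 6/13, H(X|Y=1) = 1.5546
  p(Y=2) = 3/13, H(X|Y=2) = 1.4591
H(X|Y) = 0.3077×1.2988 + 0.4615×1.5546 + 0.2308×1.4591 = 1.4539 bits


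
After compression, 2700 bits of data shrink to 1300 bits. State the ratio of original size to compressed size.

Compression ratio = Original / Compressed
= 2700 / 1300 = 2.08:1


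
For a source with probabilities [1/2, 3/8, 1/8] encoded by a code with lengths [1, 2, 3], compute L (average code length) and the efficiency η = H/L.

Average length L = Σ p_i × l_i = 1.6250 bits
Entropy H = 1.4056 bits
Efficiency η = H/L × 100% = 86.50%


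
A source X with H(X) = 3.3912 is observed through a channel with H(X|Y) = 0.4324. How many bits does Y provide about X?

I(X;Y) = H(X) - H(X|Y)
I(X;Y) = 3.3912 - 0.4324 = 2.9588 bits


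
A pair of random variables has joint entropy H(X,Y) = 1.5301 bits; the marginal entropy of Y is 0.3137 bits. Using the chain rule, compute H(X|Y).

Chain rule: H(X,Y) = H(X|Y) + H(Y)
H(X|Y) = H(X,Y) - H(Y) = 1.5301 - 0.3137 = 1.2164 bits


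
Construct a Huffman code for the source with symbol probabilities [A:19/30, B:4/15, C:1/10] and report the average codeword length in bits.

Huffman tree construction:
Combine smallest probabilities repeatedly
Resulting codes:
  A: 1 (length 1)
  B: 01 (length 2)
  C: 00 (length 2)
Average length = Σ p(s) × length(s) = 1.3667 bits


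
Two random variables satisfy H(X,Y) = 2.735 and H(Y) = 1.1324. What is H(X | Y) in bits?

Chain rule: H(X,Y) = H(X|Y) + H(Y)
H(X|Y) = H(X,Y) - H(Y) = 2.735 - 1.1324 = 1.6026 bits


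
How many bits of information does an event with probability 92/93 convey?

Information content I(x) = -log₂(p(x))
I = -log₂(92/93) = -log₂(0.9892)
I = 0.0156 bits


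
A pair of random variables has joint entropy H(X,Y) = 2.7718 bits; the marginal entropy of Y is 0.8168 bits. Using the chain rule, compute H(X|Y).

Chain rule: H(X,Y) = H(X|Y) + H(Y)
H(X|Y) = H(X,Y) - H(Y) = 2.7718 - 0.8168 = 1.955 bits


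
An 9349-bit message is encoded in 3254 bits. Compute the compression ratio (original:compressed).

Compression ratio = Original / Compressed
= 9349 / 3254 = 2.87:1


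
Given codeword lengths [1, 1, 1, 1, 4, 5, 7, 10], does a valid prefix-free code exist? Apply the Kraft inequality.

Kraft inequality: Σ 2^(-l_i) ≤ 1 for prefix-free code
Calculating: 2^(-1) + 2^(-1) + 2^(-1) + 2^(-1) + 2^(-4) + 2^(-5) + 2^(-7) + 2^(-10)
= 0.5 + 0.5 + 0.5 + 0.5 + 0.0625 + 0.03125 + 0.0078125 + 0.0009765625
= 2.1025
Since 2.1025 > 1, prefix-free code does not exist


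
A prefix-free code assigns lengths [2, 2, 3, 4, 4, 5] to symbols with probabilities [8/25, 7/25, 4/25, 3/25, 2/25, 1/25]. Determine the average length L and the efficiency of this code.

Average length L = Σ p_i × l_i = 2.6800 bits
Entropy H = 2.3076 bits
Efficiency η = H/L × 100% = 86.10%


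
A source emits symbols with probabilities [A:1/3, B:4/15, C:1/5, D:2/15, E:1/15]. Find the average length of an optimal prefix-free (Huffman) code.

Huffman tree construction:
Combine smallest probabilities repeatedly
Resulting codes:
  A: 11 (length 2)
  B: 10 (length 2)
  C: 00 (length 2)
  D: 011 (length 3)
  E: 010 (length 3)
Average length = Σ p(s) × length(s) = 2.2000 bits


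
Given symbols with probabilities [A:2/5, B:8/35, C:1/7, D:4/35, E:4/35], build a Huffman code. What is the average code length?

Huffman tree construction:
Combine smallest probabilities repeatedly
Resulting codes:
  A: 0 (length 1)
  B: 111 (length 3)
  C: 110 (length 3)
  D: 100 (length 3)
  E: 101 (length 3)
Average length = Σ p(s) × length(s) = 2.2000 bits


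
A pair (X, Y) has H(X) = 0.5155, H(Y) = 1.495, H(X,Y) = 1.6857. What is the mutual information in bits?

I(X;Y) = H(X) + H(Y) - H(X,Y)
I(X;Y) = 0.5155 + 1.495 - 1.6857 = 0.3248 bits


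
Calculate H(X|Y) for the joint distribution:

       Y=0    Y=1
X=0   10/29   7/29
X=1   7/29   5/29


H(X|Y) = Σ_y p(y) H(X|Y=y)
  p(Y=0) = 17/29, H(X|Y=0) = 0.9774
  p(Y=1) = 12/29, H(X|Y=1) = 0.9799
H(X|Y) = 0.5862×0.9774 + 0.4138×0.9799 = 0.9784 bits


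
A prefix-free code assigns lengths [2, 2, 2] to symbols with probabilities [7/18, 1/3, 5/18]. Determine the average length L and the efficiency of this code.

Average length L = Σ p_i × l_i = 2.0000 bits
Entropy H = 1.5715 bits
Efficiency η = H/L × 100% = 78.58%


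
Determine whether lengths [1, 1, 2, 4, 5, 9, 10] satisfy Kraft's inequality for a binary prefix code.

Kraft inequality: Σ 2^(-l_i) ≤ 1 for prefix-free code
Calculating: 2^(-1) + 2^(-1) + 2^(-2) + 2^(-4) + 2^(-5) + 2^(-9) + 2^(-10)
= 0.5 + 0.5 + 0.25 + 0.0625 + 0.03125 + 0.001953125 + 0.0009765625
= 1.3467
Since 1.3467 > 1, prefix-free code does not exist


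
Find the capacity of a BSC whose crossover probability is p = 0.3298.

For BSC with error probability p:
C = 1 - H(p) where H(p) is binary entropy
H(0.3298) = -0.3298 × log₂(0.3298) - 0.6702 × log₂(0.6702)
H(p) = 0.9147
C = 1 - 0.9147 = 0.0853 bits/use


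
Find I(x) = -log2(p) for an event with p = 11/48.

Information content I(x) = -log₂(p(x))
I = -log₂(11/48) = -log₂(0.2292)
I = 2.1255 bits


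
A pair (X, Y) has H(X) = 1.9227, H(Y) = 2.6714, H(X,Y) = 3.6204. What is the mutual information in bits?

I(X;Y) = H(X) + H(Y) - H(X,Y)
I(X;Y) = 1.9227 + 2.6714 - 3.6204 = 0.9737 bits


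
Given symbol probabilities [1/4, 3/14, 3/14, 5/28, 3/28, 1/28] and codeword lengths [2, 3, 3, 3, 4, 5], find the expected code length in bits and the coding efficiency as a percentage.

Average length L = Σ p_i × l_i = 2.9286 bits
Entropy H = 2.4132 bits
Efficiency η = H/L × 100% = 82.40%


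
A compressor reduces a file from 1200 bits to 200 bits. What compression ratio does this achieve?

Compression ratio = Original / Compressed
= 1200 / 200 = 6.00:1


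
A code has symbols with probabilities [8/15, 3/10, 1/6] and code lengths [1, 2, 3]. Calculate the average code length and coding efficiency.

Average length L = Σ p_i × l_i = 1.6333 bits
Entropy H = 1.4356 bits
Efficiency η = H/L × 100% = 87.89%


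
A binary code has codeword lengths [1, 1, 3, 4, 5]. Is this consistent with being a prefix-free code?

Kraft inequality: Σ 2^(-l_i) ≤ 1 for prefix-free code
Calculating: 2^(-1) + 2^(-1) + 2^(-3) + 2^(-4) + 2^(-5)
= 0.5 + 0.5 + 0.125 + 0.0625 + 0.03125
= 1.2188
Since 1.2188 > 1, prefix-free code does not exist


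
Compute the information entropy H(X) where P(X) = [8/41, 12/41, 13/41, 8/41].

H(X) = -Σ p(x) log₂ p(x)
  -8/41 × log₂(8/41) = 0.4600
  -12/41 × log₂(12/41) = 0.5188
  -13/41 × log₂(13/41) = 0.5254
  -8/41 × log₂(8/41) = 0.4600
H(X) = 1.9643 bits


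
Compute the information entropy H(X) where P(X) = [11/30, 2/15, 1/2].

H(X) = -Σ p(x) log₂ p(x)
  -11/30 × log₂(11/30) = 0.5307
  -2/15 × log₂(2/15) = 0.3876
  -1/2 × log₂(1/2) = 0.5000
H(X) = 1.4183 bits


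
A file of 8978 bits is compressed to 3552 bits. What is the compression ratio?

Compression ratio = Original / Compressed
= 8978 / 3552 = 2.53:1


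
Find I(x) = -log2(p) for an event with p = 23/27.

Information content I(x) = -log₂(p(x))
I = -log₂(23/27) = -log₂(0.8519)
I = 0.2313 bits


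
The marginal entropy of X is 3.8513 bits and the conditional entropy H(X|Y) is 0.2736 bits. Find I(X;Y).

I(X;Y) = H(X) - H(X|Y)
I(X;Y) = 3.8513 - 0.2736 = 3.5777 bits


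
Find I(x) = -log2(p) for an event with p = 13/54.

Information content I(x) = -log₂(p(x))
I = -log₂(13/54) = -log₂(0.2407)
I = 2.0544 bits


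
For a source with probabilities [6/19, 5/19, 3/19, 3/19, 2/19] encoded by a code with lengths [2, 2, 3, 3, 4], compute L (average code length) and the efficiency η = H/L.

Average length L = Σ p_i × l_i = 2.5263 bits
Entropy H = 2.2148 bits
Efficiency η = H/L × 100% = 87.67%


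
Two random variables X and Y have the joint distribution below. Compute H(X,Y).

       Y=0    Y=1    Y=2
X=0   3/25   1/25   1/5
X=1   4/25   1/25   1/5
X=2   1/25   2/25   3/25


H(X,Y) = -Σ p(x,y) log₂ p(x,y)
  p(0,0)=3/25: -0.1200 × log₂(0.1200) = 0.3671
  p(0,1)=1/25: -0.0400 × log₂(0.0400) = 0.1858
  p(0,2)=1/5: -0.2000 × log₂(0.2000) = 0.4644
  p(1,0)=4/25: -0.1600 × log₂(0.1600) = 0.4230
  p(1,1)=1/25: -0.0400 × log₂(0.0400) = 0.1858
  p(1,2)=1/5: -0.2000 × log₂(0.2000) = 0.4644
  p(2,0)=1/25: -0.0400 × log₂(0.0400) = 0.1858
  p(2,1)=2/25: -0.0800 × log₂(0.0800) = 0.2915
  p(2,2)=3/25: -0.1200 × log₂(0.1200) = 0.3671
H(X,Y) = 2.9347 bits


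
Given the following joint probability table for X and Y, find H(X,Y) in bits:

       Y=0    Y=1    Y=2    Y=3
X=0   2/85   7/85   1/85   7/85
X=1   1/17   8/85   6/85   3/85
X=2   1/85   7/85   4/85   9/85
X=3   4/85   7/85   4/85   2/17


H(X,Y) = -Σ p(x,y) log₂ p(x,y)
  p(0,0)=2/85: -0.0235 × log₂(0.0235) = 0.1273
  p(0,1)=7/85: -0.0824 × log₂(0.0824) = 0.2966
  p(0,2)=1/85: -0.0118 × log₂(0.0118) = 0.0754
  p(0,3)=7/85: -0.0824 × log₂(0.0824) = 0.2966
  p(1,0)=1/17: -0.0588 × log₂(0.0588) = 0.2404
  p(1,1)=8/85: -0.0941 × log₂(0.0941) = 0.3209
  p(1,2)=6/85: -0.0706 × log₂(0.0706) = 0.2700
  p(1,3)=3/85: -0.0353 × log₂(0.0353) = 0.1703
  p(2,0)=1/85: -0.0118 × log₂(0.0118) = 0.0754
  p(2,1)=7/85: -0.0824 × log₂(0.0824) = 0.2966
  p(2,2)=4/85: -0.0471 × log₂(0.0471) = 0.2075
  p(2,3)=9/85: -0.1059 × log₂(0.1059) = 0.3430
  p(3,0)=4/85: -0.0471 × log₂(0.0471) = 0.2075
  p(3,1)=7/85: -0.0824 × log₂(0.0824) = 0.2966
  p(3,2)=4/85: -0.0471 × log₂(0.0471) = 0.2075
  p(3,3)=2/17: -0.1176 × log₂(0.1176) = 0.3632
H(X,Y) = 3.7949 bits


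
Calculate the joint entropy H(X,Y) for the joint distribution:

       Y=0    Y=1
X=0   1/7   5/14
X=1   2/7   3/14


H(X,Y) = -Σ p(x,y) log₂ p(x,y)
  p(0,0)=1/7: -0.1429 × log₂(0.1429) = 0.4011
  p(0,1)=5/14: -0.3571 × log₂(0.3571) = 0.5305
  p(1,0)=2/7: -0.2857 × log₂(0.2857) = 0.5164
  p(1,1)=3/14: -0.2143 × log₂(0.2143) = 0.4762
H(X,Y) = 1.9242 bits


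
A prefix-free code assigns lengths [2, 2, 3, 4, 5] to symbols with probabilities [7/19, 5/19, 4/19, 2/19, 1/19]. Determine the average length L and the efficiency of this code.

Average length L = Σ p_i × l_i = 2.5789 bits
Entropy H = 2.0763 bits
Efficiency η = H/L × 100% = 80.51%


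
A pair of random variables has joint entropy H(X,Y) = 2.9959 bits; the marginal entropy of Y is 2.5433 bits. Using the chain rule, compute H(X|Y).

Chain rule: H(X,Y) = H(X|Y) + H(Y)
H(X|Y) = H(X,Y) - H(Y) = 2.9959 - 2.5433 = 0.4526 bits


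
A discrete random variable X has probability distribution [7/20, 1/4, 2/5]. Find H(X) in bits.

H(X) = -Σ p(x) log₂ p(x)
  -7/20 × log₂(7/20) = 0.5301
  -1/4 × log₂(1/4) = 0.5000
  -2/5 × log₂(2/5) = 0.5288
H(X) = 1.5589 bits


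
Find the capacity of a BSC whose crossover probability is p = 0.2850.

For BSC with error probability p:
C = 1 - H(p) where H(p) is binary entropy
H(0.2850) = -0.2850 × log₂(0.2850) - 0.7150 × log₂(0.7150)
H(p) = 0.8622
C = 1 - 0.8622 = 0.1378 bits/use


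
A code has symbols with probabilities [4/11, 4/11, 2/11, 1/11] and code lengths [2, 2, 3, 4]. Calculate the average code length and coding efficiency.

Average length L = Σ p_i × l_i = 2.3636 bits
Entropy H = 1.8231 bits
Efficiency η = H/L × 100% = 77.13%


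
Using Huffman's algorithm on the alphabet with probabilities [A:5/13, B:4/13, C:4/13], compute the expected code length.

Huffman tree construction:
Combine smallest probabilities repeatedly
Resulting codes:
  A: 0 (length 1)
  B: 10 (length 2)
  C: 11 (length 2)
Average length = Σ p(s) × length(s) = 1.6154 bits


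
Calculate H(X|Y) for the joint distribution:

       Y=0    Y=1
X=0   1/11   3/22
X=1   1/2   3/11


H(X|Y) = Σ_y p(y) H(X|Y=y)
  p(Y=0) = 13/22, H(X|Y=0) = 0.6194
  p(Y=1) = 9/22, H(X|Y=1) = 0.9183
H(X|Y) = 0.5909×0.6194 + 0.4091×0.9183 = 0.7417 bits


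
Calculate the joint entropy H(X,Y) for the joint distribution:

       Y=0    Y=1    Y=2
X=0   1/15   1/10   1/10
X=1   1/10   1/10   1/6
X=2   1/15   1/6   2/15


H(X,Y) = -Σ p(x,y) log₂ p(x,y)
  p(0,0)=1/15: -0.0667 × log₂(0.0667) = 0.2605
  p(0,1)=1/10: -0.1000 × log₂(0.1000) = 0.3322
  p(0,2)=1/10: -0.1000 × log₂(0.1000) = 0.3322
  p(1,0)=1/10: -0.1000 × log₂(0.1000) = 0.3322
  p(1,1)=1/10: -0.1000 × log₂(0.1000) = 0.3322
  p(1,2)=1/6: -0.1667 × log₂(0.1667) = 0.4308
  p(2,0)=1/15: -0.0667 × log₂(0.0667) = 0.2605
  p(2,1)=1/6: -0.1667 × log₂(0.1667) = 0.4308
  p(2,2)=2/15: -0.1333 × log₂(0.1333) = 0.3876
H(X,Y) = 3.0989 bits


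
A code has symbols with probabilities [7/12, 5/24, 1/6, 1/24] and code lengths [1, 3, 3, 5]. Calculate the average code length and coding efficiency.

Average length L = Σ p_i × l_i = 1.9167 bits
Entropy H = 1.5469 bits
Efficiency η = H/L × 100% = 80.71%


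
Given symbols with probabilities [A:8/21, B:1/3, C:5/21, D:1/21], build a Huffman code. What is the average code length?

Huffman tree construction:
Combine smallest probabilities repeatedly
Resulting codes:
  A: 0 (length 1)
  B: 11 (length 2)
  C: 101 (length 3)
  D: 100 (length 3)
Average length = Σ p(s) × length(s) = 1.9048 bits


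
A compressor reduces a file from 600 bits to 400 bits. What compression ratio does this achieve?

Compression ratio = Original / Compressed
= 600 / 400 = 1.50:1


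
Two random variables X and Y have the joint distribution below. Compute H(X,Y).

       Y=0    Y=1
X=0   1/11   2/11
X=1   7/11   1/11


H(X,Y) = -Σ p(x,y) log₂ p(x,y)
  p(0,0)=1/11: -0.0909 × log₂(0.0909) = 0.3145
  p(0,1)=2/11: -0.1818 × log₂(0.1818) = 0.4472
  p(1,0)=7/11: -0.6364 × log₂(0.6364) = 0.4150
  p(1,1)=1/11: -0.0909 × log₂(0.0909) = 0.3145
H(X,Y) = 1.4911 bits


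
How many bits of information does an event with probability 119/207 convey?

Information content I(x) = -log₂(p(x))
I = -log₂(119/207) = -log₂(0.5749)
I = 0.7987 bits


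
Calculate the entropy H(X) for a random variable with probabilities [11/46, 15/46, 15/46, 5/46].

H(X) = -Σ p(x) log₂ p(x)
  -11/46 × log₂(11/46) = 0.4936
  -15/46 × log₂(15/46) = 0.5272
  -15/46 × log₂(15/46) = 0.5272
  -5/46 × log₂(5/46) = 0.3480
H(X) = 1.8960 bits


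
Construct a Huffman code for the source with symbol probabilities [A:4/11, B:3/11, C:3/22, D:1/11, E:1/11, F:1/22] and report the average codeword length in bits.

Huffman tree construction:
Combine smallest probabilities repeatedly
Resulting codes:
  A: 11 (length 2)
  B: 10 (length 2)
  C: 011 (length 3)
  D: 001 (length 3)
  E: 010 (length 3)
  F: 000 (length 3)
Average length = Σ p(s) × length(s) = 2.3636 bits


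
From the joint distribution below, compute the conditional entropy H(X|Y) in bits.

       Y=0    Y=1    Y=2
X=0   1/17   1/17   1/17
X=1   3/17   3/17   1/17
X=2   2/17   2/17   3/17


H(X|Y) = Σ_y p(y) H(X|Y=y)
  p(Y=0) = 6/17, H(X|Y=0) = 1.4591
  p(Y=1) = 6/17, H(X|Y=1) = 1.4591
  p(Y=2) = 5/17, H(X|Y=2) = 1.3710
H(X|Y) = 0.3529×1.4591 + 0.3529×1.4591 + 0.2941×1.3710 = 1.4332 bits


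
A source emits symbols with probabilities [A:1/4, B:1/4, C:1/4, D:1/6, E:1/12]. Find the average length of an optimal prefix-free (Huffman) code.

Huffman tree construction:
Combine smallest probabilities repeatedly
Resulting codes:
  A: 00 (length 2)
  B: 01 (length 2)
  C: 10 (length 2)
  D: 111 (length 3)
  E: 110 (length 3)
Average length = Σ p(s) × length(s) = 2.2500 bits


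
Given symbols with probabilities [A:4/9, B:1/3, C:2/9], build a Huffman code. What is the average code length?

Huffman tree construction:
Combine smallest probabilities repeatedly
Resulting codes:
  A: 0 (length 1)
  B: 11 (length 2)
  C: 10 (length 2)
Average length = Σ p(s) × length(s) = 1.5556 bits


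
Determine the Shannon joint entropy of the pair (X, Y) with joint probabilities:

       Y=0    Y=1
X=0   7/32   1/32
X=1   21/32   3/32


H(X,Y) = -Σ p(x,y) log₂ p(x,y)
  p(0,0)=7/32: -0.2188 × log₂(0.2188) = 0.4796
  p(0,1)=1/32: -0.0312 × log₂(0.0312) = 0.1562
  p(1,0)=21/32: -0.6562 × log₂(0.6562) = 0.3988
  p(1,1)=3/32: -0.0938 × log₂(0.0938) = 0.3202
H(X,Y) = 1.3548 bits


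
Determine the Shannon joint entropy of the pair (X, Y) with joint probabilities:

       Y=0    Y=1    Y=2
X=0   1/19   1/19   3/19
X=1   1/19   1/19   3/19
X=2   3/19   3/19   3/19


H(X,Y) = -Σ p(x,y) log₂ p(x,y)
  p(0,0)=1/19: -0.0526 × log₂(0.0526) = 0.2236
  p(0,1)=1/19: -0.0526 × log₂(0.0526) = 0.2236
  p(0,2)=3/19: -0.1579 × log₂(0.1579) = 0.4205
  p(1,0)=1/19: -0.0526 × log₂(0.0526) = 0.2236
  p(1,1)=1/19: -0.0526 × log₂(0.0526) = 0.2236
  p(1,2)=3/19: -0.1579 × log₂(0.1579) = 0.4205
  p(2,0)=3/19: -0.1579 × log₂(0.1579) = 0.4205
  p(2,1)=3/19: -0.1579 × log₂(0.1579) = 0.4205
  p(2,2)=3/19: -0.1579 × log₂(0.1579) = 0.4205
H(X,Y) = 2.9966 bits


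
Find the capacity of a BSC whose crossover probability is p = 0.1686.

For BSC with error probability p:
C = 1 - H(p) where H(p) is binary entropy
H(0.1686) = -0.1686 × log₂(0.1686) - 0.8314 × log₂(0.8314)
H(p) = 0.6545
C = 1 - 0.6545 = 0.3455 bits/use


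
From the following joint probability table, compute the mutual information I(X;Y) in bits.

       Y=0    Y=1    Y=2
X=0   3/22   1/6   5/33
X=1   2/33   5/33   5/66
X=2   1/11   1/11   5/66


H(X) = 1.5383, H(Y) = 1.5666, H(X,Y) = 3.0859
I(X;Y) = H(X) + H(Y) - H(X,Y) = 0.0190 bits


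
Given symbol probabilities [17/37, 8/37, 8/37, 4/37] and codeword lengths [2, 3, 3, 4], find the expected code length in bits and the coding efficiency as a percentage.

Average length L = Σ p_i × l_i = 2.6486 bits
Entropy H = 1.8179 bits
Efficiency η = H/L × 100% = 68.64%


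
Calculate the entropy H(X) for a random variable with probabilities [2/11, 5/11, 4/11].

H(X) = -Σ p(x) log₂ p(x)
  -2/11 × log₂(2/11) = 0.4472
  -5/11 × log₂(5/11) = 0.5170
  -4/11 × log₂(4/11) = 0.5307
H(X) = 1.4949 bits


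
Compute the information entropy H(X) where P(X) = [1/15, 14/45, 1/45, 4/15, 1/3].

H(X) = -Σ p(x) log₂ p(x)
  -1/15 × log₂(1/15) = 0.2605
  -14/45 × log₂(14/45) = 0.5241
  -1/45 × log₂(1/45) = 0.1220
  -4/15 × log₂(4/15) = 0.5085
  -1/3 × log₂(1/3) = 0.5283
H(X) = 1.9434 bits


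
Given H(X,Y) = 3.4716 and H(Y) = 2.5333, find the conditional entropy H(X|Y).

Chain rule: H(X,Y) = H(X|Y) + H(Y)
H(X|Y) = H(X,Y) - H(Y) = 3.4716 - 2.5333 = 0.9383 bits


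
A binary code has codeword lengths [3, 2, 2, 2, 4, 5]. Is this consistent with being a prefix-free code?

Kraft inequality: Σ 2^(-l_i) ≤ 1 for prefix-free code
Calculating: 2^(-3) + 2^(-2) + 2^(-2) + 2^(-2) + 2^(-4) + 2^(-5)
= 0.125 + 0.25 + 0.25 + 0.25 + 0.0625 + 0.03125
= 0.9688
Since 0.9688 ≤ 1, prefix-free code exists


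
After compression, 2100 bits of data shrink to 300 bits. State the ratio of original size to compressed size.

Compression ratio = Original / Compressed
= 2100 / 300 = 7.00:1


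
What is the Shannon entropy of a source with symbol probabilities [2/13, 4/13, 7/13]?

H(X) = -Σ p(x) log₂ p(x)
  -2/13 × log₂(2/13) = 0.4155
  -4/13 × log₂(4/13) = 0.5232
  -7/13 × log₂(7/13) = 0.4809
H(X) = 1.4196 bits


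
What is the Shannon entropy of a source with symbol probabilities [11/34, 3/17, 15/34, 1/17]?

H(X) = -Σ p(x) log₂ p(x)
  -11/34 × log₂(11/34) = 0.5267
  -3/17 × log₂(3/17) = 0.4416
  -15/34 × log₂(15/34) = 0.5208
  -1/17 × log₂(1/17) = 0.2404
H(X) = 1.7296 bits


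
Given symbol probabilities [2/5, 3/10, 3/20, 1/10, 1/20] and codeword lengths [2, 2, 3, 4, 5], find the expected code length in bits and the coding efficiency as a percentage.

Average length L = Σ p_i × l_i = 2.5000 bits
Entropy H = 2.0087 bits
Efficiency η = H/L × 100% = 80.35%


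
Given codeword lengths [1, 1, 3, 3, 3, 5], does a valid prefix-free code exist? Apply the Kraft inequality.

Kraft inequality: Σ 2^(-l_i) ≤ 1 for prefix-free code
Calculating: 2^(-1) + 2^(-1) + 2^(-3) + 2^(-3) + 2^(-3) + 2^(-5)
= 0.5 + 0.5 + 0.125 + 0.125 + 0.125 + 0.03125
= 1.4062
Since 1.4062 > 1, prefix-free code does not exist


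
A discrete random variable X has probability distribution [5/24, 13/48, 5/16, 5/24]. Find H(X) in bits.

H(X) = -Σ p(x) log₂ p(x)
  -5/24 × log₂(5/24) = 0.4715
  -13/48 × log₂(13/48) = 0.5104
  -5/16 × log₂(5/16) = 0.5244
  -5/24 × log₂(5/24) = 0.4715
H(X) = 1.9777 bits


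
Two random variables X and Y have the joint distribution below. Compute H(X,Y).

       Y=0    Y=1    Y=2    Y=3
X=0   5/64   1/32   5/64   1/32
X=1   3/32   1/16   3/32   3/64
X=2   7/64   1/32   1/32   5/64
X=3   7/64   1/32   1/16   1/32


H(X,Y) = -Σ p(x,y) log₂ p(x,y)
  p(0,0)=5/64: -0.0781 × log₂(0.0781) = 0.2873
  p(0,1)=1/32: -0.0312 × log₂(0.0312) = 0.1562
  p(0,2)=5/64: -0.0781 × log₂(0.0781) = 0.2873
  p(0,3)=1/32: -0.0312 × log₂(0.0312) = 0.1562
  p(1,0)=3/32: -0.0938 × log₂(0.0938) = 0.3202
  p(1,1)=1/16: -0.0625 × log₂(0.0625) = 0.2500
  p(1,2)=3/32: -0.0938 × log₂(0.0938) = 0.3202
  p(1,3)=3/64: -0.0469 × log₂(0.0469) = 0.2070
  p(2,0)=7/64: -0.1094 × log₂(0.1094) = 0.3492
  p(2,1)=1/32: -0.0312 × log₂(0.0312) = 0.1562
  p(2,2)=1/32: -0.0312 × log₂(0.0312) = 0.1562
  p(2,3)=5/64: -0.0781 × log₂(0.0781) = 0.2873
  p(3,0)=7/64: -0.1094 × log₂(0.1094) = 0.3492
  p(3,1)=1/32: -0.0312 × log₂(0.0312) = 0.1562
  p(3,2)=1/16: -0.0625 × log₂(0.0625) = 0.2500
  p(3,3)=1/32: -0.0312 × log₂(0.0312) = 0.1562
H(X,Y) = 3.8452 bits


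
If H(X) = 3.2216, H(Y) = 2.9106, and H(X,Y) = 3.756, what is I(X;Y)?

I(X;Y) = H(X) + H(Y) - H(X,Y)
I(X;Y) = 3.2216 + 2.9106 - 3.756 = 2.3762 bits


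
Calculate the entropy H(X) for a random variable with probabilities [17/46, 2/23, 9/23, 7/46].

H(X) = -Σ p(x) log₂ p(x)
  -17/46 × log₂(17/46) = 0.5307
  -2/23 × log₂(2/23) = 0.3064
  -9/23 × log₂(9/23) = 0.5297
  -7/46 × log₂(7/46) = 0.4133
H(X) = 1.7801 bits


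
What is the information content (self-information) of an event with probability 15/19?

Information content I(x) = -log₂(p(x))
I = -log₂(15/19) = -log₂(0.7895)
I = 0.3410 bits


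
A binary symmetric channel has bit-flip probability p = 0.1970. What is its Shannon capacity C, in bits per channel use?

For BSC with error probability p:
C = 1 - H(p) where H(p) is binary entropy
H(0.1970) = -0.1970 × log₂(0.1970) - 0.8030 × log₂(0.8030)
H(p) = 0.7159
C = 1 - 0.7159 = 0.2841 bits/use


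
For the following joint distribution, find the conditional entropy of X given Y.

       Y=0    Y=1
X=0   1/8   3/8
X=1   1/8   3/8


H(X|Y) = Σ_y p(y) H(X|Y=y)
  p(Y=0) = 1/4, H(X|Y=0) = 1.0000
  p(Y=1) = 3/4, H(X|Y=1) = 1.0000
H(X|Y) = 0.2500×1.0000 + 0.7500×1.0000 = 1.0000 bits


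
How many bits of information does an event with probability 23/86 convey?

Information content I(x) = -log₂(p(x))
I = -log₂(23/86) = -log₂(0.2674)
I = 1.9027 bits


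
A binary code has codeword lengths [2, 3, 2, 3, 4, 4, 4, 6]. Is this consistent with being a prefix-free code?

Kraft inequality: Σ 2^(-l_i) ≤ 1 for prefix-free code
Calculating: 2^(-2) + 2^(-3) + 2^(-2) + 2^(-3) + 2^(-4) + 2^(-4) + 2^(-4) + 2^(-6)
= 0.25 + 0.125 + 0.25 + 0.125 + 0.0625 + 0.0625 + 0.0625 + 0.015625
= 0.9531
Since 0.9531 ≤ 1, prefix-free code exists


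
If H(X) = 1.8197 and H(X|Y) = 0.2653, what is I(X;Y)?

I(X;Y) = H(X) - H(X|Y)
I(X;Y) = 1.8197 - 0.2653 = 1.5544 bits


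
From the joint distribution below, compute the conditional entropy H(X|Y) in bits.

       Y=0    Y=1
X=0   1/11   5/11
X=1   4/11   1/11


H(X|Y) = Σ_y p(y) H(X|Y=y)
  p(Y=0) = 5/11, H(X|Y=0) = 0.7219
  p(Y=1) = 6/11, H(X|Y=1) = 0.6500
H(X|Y) = 0.4545×0.7219 + 0.5455×0.6500 = 0.6827 bits


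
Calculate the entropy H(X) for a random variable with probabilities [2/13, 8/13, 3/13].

H(X) = -Σ p(x) log₂ p(x)
  -2/13 × log₂(2/13) = 0.4155
  -8/13 × log₂(8/13) = 0.4310
  -3/13 × log₂(3/13) = 0.4882
H(X) = 1.3347 bits


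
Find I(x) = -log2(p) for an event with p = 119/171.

Information content I(x) = -log₂(p(x))
I = -log₂(119/171) = -log₂(0.6959)
I = 0.5230 bits


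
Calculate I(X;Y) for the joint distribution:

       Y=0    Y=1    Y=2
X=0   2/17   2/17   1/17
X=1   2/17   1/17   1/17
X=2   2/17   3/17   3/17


H(X) = 1.5222, H(Y) = 1.5799, H(X,Y) = 3.0575
I(X;Y) = H(X) + H(Y) - H(X,Y) = 0.0446 bits


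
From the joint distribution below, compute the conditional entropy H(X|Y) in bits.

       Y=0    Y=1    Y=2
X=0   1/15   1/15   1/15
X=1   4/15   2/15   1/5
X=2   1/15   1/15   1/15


H(X|Y) = Σ_y p(y) H(X|Y=y)
  p(Y=0) = 2/5, H(X|Y=0) = 1.2516
  p(Y=1) = 4/15, H(X|Y=1) = 1.5000
  p(Y=2) = 1/3, H(X|Y=2) = 1.3710
H(X|Y) = 0.4000×1.2516 + 0.2667×1.5000 + 0.3333×1.3710 = 1.3576 bits


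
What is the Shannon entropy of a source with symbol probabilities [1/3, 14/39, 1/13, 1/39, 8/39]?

H(X) = -Σ p(x) log₂ p(x)
  -1/3 × log₂(1/3) = 0.5283
  -14/39 × log₂(14/39) = 0.5306
  -1/13 × log₂(1/13) = 0.2846
  -1/39 × log₂(1/39) = 0.1355
  -8/39 × log₂(8/39) = 0.4688
H(X) = 1.9479 bits


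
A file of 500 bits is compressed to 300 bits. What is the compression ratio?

Compression ratio = Original / Compressed
= 500 / 300 = 1.67:1


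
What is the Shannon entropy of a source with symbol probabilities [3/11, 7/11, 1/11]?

H(X) = -Σ p(x) log₂ p(x)
  -3/11 × log₂(3/11) = 0.5112
  -7/11 × log₂(7/11) = 0.4150
  -1/11 × log₂(1/11) = 0.3145
H(X) = 1.2407 bits


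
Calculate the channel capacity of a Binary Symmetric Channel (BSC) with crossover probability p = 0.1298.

For BSC with error probability p:
C = 1 - H(p) where H(p) is binary entropy
H(0.1298) = -0.1298 × log₂(0.1298) - 0.8702 × log₂(0.8702)
H(p) = 0.5569
C = 1 - 0.5569 = 0.4431 bits/use


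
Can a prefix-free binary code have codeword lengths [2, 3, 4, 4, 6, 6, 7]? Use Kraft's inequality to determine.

Kraft inequality: Σ 2^(-l_i) ≤ 1 for prefix-free code
Calculating: 2^(-2) + 2^(-3) + 2^(-4) + 2^(-4) + 2^(-6) + 2^(-6) + 2^(-7)
= 0.25 + 0.125 + 0.0625 + 0.0625 + 0.015625 + 0.015625 + 0.0078125
= 0.5391
Since 0.5391 ≤ 1, prefix-free code exists


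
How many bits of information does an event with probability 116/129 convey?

Information content I(x) = -log₂(p(x))
I = -log₂(116/129) = -log₂(0.8992)
I = 0.1532 bits


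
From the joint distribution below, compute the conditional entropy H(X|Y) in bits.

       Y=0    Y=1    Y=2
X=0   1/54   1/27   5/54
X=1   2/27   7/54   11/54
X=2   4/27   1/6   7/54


H(X|Y) = Σ_y p(y) H(X|Y=y)
  p(Y=0) = 13/54, H(X|Y=0) = 1.2389
  p(Y=1) = 1/3, H(X|Y=1) = 1.3821
  p(Y=2) = 23/54, H(X|Y=2) = 1.5099
H(X|Y) = 0.2407×1.2389 + 0.3333×1.3821 + 0.4259×1.5099 = 1.4020 bits


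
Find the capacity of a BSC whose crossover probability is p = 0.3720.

For BSC with error probability p:
C = 1 - H(p) where H(p) is binary entropy
H(0.3720) = -0.3720 × log₂(0.3720) - 0.6280 × log₂(0.6280)
H(p) = 0.9522
C = 1 - 0.9522 = 0.0478 bits/use


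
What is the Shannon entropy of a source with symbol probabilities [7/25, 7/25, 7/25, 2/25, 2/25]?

H(X) = -Σ p(x) log₂ p(x)
  -7/25 × log₂(7/25) = 0.5142
  -7/25 × log₂(7/25) = 0.5142
  -7/25 × log₂(7/25) = 0.5142
  -2/25 × log₂(2/25) = 0.2915
  -2/25 × log₂(2/25) = 0.2915
H(X) = 2.1257 bits


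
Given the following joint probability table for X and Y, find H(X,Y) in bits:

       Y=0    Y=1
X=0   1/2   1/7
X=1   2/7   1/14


H(X,Y) = -Σ p(x,y) log₂ p(x,y)
  p(0,0)=1/2: -0.5000 × log₂(0.5000) = 0.5000
  p(0,1)=1/7: -0.1429 × log₂(0.1429) = 0.4011
  p(1,0)=2/7: -0.2857 × log₂(0.2857) = 0.5164
  p(1,1)=1/14: -0.0714 × log₂(0.0714) = 0.2720
H(X,Y) = 1.6894 bits


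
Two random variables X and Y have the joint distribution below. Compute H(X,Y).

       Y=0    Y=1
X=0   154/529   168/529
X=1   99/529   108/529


H(X,Y) = -Σ p(x,y) log₂ p(x,y)
  p(0,0)=154/529: -0.2911 × log₂(0.2911) = 0.5183
  p(0,1)=168/529: -0.3176 × log₂(0.3176) = 0.5255
  p(1,0)=99/529: -0.1871 × log₂(0.1871) = 0.4525
  p(1,1)=108/529: -0.2042 × log₂(0.2042) = 0.4680
H(X,Y) = 1.9643 bits


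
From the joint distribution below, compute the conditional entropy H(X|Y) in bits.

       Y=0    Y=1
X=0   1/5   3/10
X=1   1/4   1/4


H(X|Y) = Σ_y p(y) H(X|Y=y)
  p(Y=0) = 9/20, H(X|Y=0) = 0.9911
  p(Y=1) = 11/20, H(X|Y=1) = 0.9940
H(X|Y) = 0.4500×0.9911 + 0.5500×0.9940 = 0.9927 bits


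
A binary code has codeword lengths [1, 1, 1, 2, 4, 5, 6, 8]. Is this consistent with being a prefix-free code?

Kraft inequality: Σ 2^(-l_i) ≤ 1 for prefix-free code
Calculating: 2^(-1) + 2^(-1) + 2^(-1) + 2^(-2) + 2^(-4) + 2^(-5) + 2^(-6) + 2^(-8)
= 0.5 + 0.5 + 0.5 + 0.25 + 0.0625 + 0.03125 + 0.015625 + 0.00390625
= 1.8633
Since 1.8633 > 1, prefix-free code does not exist


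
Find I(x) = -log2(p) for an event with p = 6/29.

Information content I(x) = -log₂(p(x))
I = -log₂(6/29) = -log₂(0.2069)
I = 2.2730 bits


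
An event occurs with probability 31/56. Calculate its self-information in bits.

Information content I(x) = -log₂(p(x))
I = -log₂(31/56) = -log₂(0.5536)
I = 0.8532 bits


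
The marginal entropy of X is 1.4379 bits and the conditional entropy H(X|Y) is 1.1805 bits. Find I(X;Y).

I(X;Y) = H(X) - H(X|Y)
I(X;Y) = 1.4379 - 1.1805 = 0.2574 bits


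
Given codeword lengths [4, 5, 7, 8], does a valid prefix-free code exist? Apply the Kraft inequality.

Kraft inequality: Σ 2^(-l_i) ≤ 1 for prefix-free code
Calculating: 2^(-4) + 2^(-5) + 2^(-7) + 2^(-8)
= 0.0625 + 0.03125 + 0.0078125 + 0.00390625
= 0.1055
Since 0.1055 ≤ 1, prefix-free code exists


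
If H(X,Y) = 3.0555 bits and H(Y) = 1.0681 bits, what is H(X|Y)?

Chain rule: H(X,Y) = H(X|Y) + H(Y)
H(X|Y) = H(X,Y) - H(Y) = 3.0555 - 1.0681 = 1.9874 bits


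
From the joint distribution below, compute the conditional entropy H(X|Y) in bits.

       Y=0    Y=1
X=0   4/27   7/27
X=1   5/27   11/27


H(X|Y) = Σ_y p(y) H(X|Y=y)
  p(Y=0) = 1/3, H(X|Y=0) = 0.9911
  p(Y=1) = 2/3, H(X|Y=1) = 0.9641
H(X|Y) = 0.3333×0.9911 + 0.6667×0.9641 = 0.9731 bits


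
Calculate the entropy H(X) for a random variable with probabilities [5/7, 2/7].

H(X) = -Σ p(x) log₂ p(x)
  -5/7 × log₂(5/7) = 0.3467
  -2/7 × log₂(2/7) = 0.5164
H(X) = 0.8631 bits


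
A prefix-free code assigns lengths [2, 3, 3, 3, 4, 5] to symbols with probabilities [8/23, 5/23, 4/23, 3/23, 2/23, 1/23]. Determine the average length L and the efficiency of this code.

Average length L = Σ p_i × l_i = 2.8261 bits
Entropy H = 2.3338 bits
Efficiency η = H/L × 100% = 82.58%


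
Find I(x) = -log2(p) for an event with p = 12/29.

Information content I(x) = -log₂(p(x))
I = -log₂(12/29) = -log₂(0.4138)
I = 1.2730 bits


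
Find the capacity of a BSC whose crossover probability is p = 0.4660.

For BSC with error probability p:
C = 1 - H(p) where H(p) is binary entropy
H(0.4660) = -0.4660 × log₂(0.4660) - 0.5340 × log₂(0.5340)
H(p) = 0.9967
C = 1 - 0.9967 = 0.0033 bits/use


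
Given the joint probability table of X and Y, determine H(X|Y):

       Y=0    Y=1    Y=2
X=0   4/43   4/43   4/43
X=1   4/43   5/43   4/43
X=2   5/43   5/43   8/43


H(X|Y) = Σ_y p(y) H(X|Y=y)
  p(Y=0) = 13/43, H(X|Y=0) = 1.5766
  p(Y=1) = 14/43, H(X|Y=1) = 1.5774
  p(Y=2) = 16/43, H(X|Y=2) = 1.5000
H(X|Y) = 0.3023×1.5766 + 0.3256×1.5774 + 0.3721×1.5000 = 1.5484 bits


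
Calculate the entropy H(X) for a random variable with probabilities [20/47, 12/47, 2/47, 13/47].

H(X) = -Σ p(x) log₂ p(x)
  -20/47 × log₂(20/47) = 0.5245
  -12/47 × log₂(12/47) = 0.5029
  -2/47 × log₂(2/47) = 0.1938
  -13/47 × log₂(13/47) = 0.5128
H(X) = 1.7341 bits


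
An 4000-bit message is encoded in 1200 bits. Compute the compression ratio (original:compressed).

Compression ratio = Original / Compressed
= 4000 / 1200 = 3.33:1


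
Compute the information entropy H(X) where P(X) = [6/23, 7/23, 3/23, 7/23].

H(X) = -Σ p(x) log₂ p(x)
  -6/23 × log₂(6/23) = 0.5057
  -7/23 × log₂(7/23) = 0.5223
  -3/23 × log₂(3/23) = 0.3833
  -7/23 × log₂(7/23) = 0.5223
H(X) = 1.9337 bits


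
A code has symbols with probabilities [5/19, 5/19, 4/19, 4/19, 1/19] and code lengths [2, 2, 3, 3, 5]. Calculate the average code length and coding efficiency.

Average length L = Σ p_i × l_i = 2.5789 bits
Entropy H = 2.1838 bits
Efficiency η = H/L × 100% = 84.68%
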